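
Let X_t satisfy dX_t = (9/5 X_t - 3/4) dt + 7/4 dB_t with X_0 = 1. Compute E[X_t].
E[X_t] = 7*exp(9*t/5)/12 + 5/12

Taking expectations and using E[dB_t] = 0, the mean m(t) = E[X_t] satisfies the ODE m'(t) = a m(t) + b with m(0) = x_0. With a = 9/5, b = -3/4, x_0 = 1, the solution is
  m(t) = x_0 * exp(a t) + (b/a) * (exp(a t) - 1)
       = 1 * exp((9/5) t) + ((-3/4)/(9/5)) * (exp((9/5) t) - 1)
       = 7*exp(9*t/5)/12 + 5/12.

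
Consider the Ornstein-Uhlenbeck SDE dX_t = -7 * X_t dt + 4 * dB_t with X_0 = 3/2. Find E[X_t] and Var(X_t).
E[X_t] = 3*exp(-7*t)/2; Var(X_t) = 8/7 - 8*exp(-14*t)/7

The OU SDE dX = -theta X dt + sigma dB admits the integrating factor exp(theta t): d(exp(theta t) X_t) = sigma exp(theta t) dB_t. Integrating from 0 to t:
  X_t = x_0 * exp(-theta t) + sigma * int_0^t exp(-theta (t-s)) dB_s.
The Itô integral has mean 0 and (by the Itô isometry) variance sigma^2 * int_0^t exp(-2 theta (t - s)) ds = sigma^2 * (1 - exp(-2 theta t)) / (2 theta).
With theta = 7, sigma = 4, x_0 = 3/2:
  E[X_t] = 3/2 * exp(-7 t) = 3*exp(-7*t)/2
  Var(X_t) = (4)^2 * (1 - exp(-2*7 t)) / (2 * 7) = 8/7 - 8*exp(-14*t)/7.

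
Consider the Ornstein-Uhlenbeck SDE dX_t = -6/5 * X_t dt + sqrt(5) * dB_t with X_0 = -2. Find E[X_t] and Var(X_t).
E[X_t] = -2*exp(-6*t/5); Var(X_t) = 25/12 - 25*exp(-12*t/5)/12

The OU SDE dX = -theta X dt + sigma dB admits the integrating factor exp(theta t): d(exp(theta t) X_t) = sigma exp(theta t) dB_t. Integrating from 0 to t:
  X_t = x_0 * exp(-theta t) + sigma * int_0^t exp(-theta (t-s)) dB_s.
The Itô integral has mean 0 and (by the Itô isometry) variance sigma^2 * int_0^t exp(-2 theta (t - s)) ds = sigma^2 * (1 - exp(-2 theta t)) / (2 theta).
With theta = 6/5, sigma = sqrt(5), x_0 = -2:
  E[X_t] = -2 * exp(-6/5 t) = -2*exp(-6*t/5)
  Var(X_t) = (sqrt(5))^2 * (1 - exp(-2*6/5 t)) / (2 * 6/5) = 25/12 - 25*exp(-12*t/5)/12.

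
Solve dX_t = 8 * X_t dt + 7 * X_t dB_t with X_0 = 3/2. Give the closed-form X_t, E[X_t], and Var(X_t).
X_t = 3/2 * exp((-33/2) t + (7) B_t); E[X_t] = 3*exp(8*t)/2; Var(X_t) = 9*(exp(49*t) - 1)*exp(16*t)/4

For GBM dX = mu X dt + sigma X dB with X_0 = x_0, apply Itô to Y = log X: dY = (mu - sigma^2/2) dt + sigma dB, so Y_t = log(x_0) + (mu - sigma^2/2) t + sigma B_t and hence X_t = x_0 * exp((mu - sigma^2/2) t + sigma B_t).
With mu = 8, sigma = 7, x_0 = 3/2, this gives:
  X_t = 3/2 * exp((-33/2) * t + (7) * B_t).
Since sigma*B_t ~ Normal(0, sigma^2 t), E[exp(sigma*B_t)] = exp(sigma^2 t / 2); so E[X_t] = x_0 * exp((mu - sigma^2/2) t) * exp(sigma^2 t / 2) = x_0 * exp(mu t) = 3*exp(8*t)/2.
Var(X_t) = E[X_t^2] - (E[X_t])^2 = x_0^2 * exp(2 mu t) * (exp(sigma^2 t) - 1) = 9*(exp(49*t) - 1)*exp(16*t)/4.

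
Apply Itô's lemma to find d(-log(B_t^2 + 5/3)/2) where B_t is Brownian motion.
d(-log(B_t^2 + 5/3)/2) = (3*(3*B_t^2 - 5)/(2*(3*B_t^2 + 5)^2)) dt + (-3*B_t/(3*B_t^2 + 5)) dB_t

Itô's formula for f(B_t) gives d f(B_t) = f'(B_t) dB_t + (1/2) f''(B_t) dt. Compute derivatives of f(x) = -log(x^2 + 5/3)/2:
  f'(x)  = -3*x/(3*x^2 + 5)
  f''(x) = 3*(3*x^2 - 5)/(3*x^2 + 5)^2
Substitute x = B_t and multiply the f'' term by 1/2:
  drift     = (1/2) * (3*(3*x^2 - 5)/(3*x^2 + 5)^2) evaluated at B_t = 3*(3*B_t^2 - 5)/(2*(3*B_t^2 + 5)^2)
  diffusion = (-3*x/(3*x^2 + 5)) evaluated at B_t = -3*B_t/(3*B_t^2 + 5)
Therefore d(-log(B_t^2 + 5/3)/2) = (3*(3*B_t^2 - 5)/(2*(3*B_t^2 + 5)^2)) dt + (-3*B_t/(3*B_t^2 + 5)) dB_t.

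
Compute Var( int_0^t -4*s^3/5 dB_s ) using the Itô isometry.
Var = 16*t^7/175

The Itô integral of a deterministic integrand f(s) has mean 0 because each increment f(s) * (B_{s+ds} - B_s) has mean 0. By the Itô isometry:
  Var( int_0^t f(s) dB_s ) = E[ (int_0^t f(s) dB_s)^2 ] = int_0^t f(s)^2 ds.
Here f(s) = -4*s^3/5, so f(s)^2 = 16*s^6/25. Integrate:
  int_0^t (16*s^6/25) ds = 16*t^7/175.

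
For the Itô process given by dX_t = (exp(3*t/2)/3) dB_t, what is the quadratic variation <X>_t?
<X>_t = exp(3*t)/27 - 1/27

For an Itô process dX_t = a(t) dt + b(t) dB_t, the quadratic variation is <X>_t = int_0^t b(s)^2 ds (the drift term does not contribute). Here b(s) = exp(3*s/2)/3, so
  b(s)^2 = exp(3*s)/9.
Integrating from 0 to t:
  <X>_t = int_0^t (exp(3*s)/9) ds = exp(3*t)/27 - 1/27.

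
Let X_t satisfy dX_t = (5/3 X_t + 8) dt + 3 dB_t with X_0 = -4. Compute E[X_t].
E[X_t] = 4*exp(5*t/3)/5 - 24/5

Taking expectations and using E[dB_t] = 0, the mean m(t) = E[X_t] satisfies the ODE m'(t) = a m(t) + b with m(0) = x_0. With a = 5/3, b = 8, x_0 = -4, the solution is
  m(t) = x_0 * exp(a t) + (b/a) * (exp(a t) - 1)
       = (-4) * exp((5/3) t) + (8/(5/3)) * (exp((5/3) t) - 1)
       = 4*exp(5*t/3)/5 - 24/5.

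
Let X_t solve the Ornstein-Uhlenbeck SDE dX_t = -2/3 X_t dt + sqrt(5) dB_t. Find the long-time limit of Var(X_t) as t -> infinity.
lim Var(X_t) = 15/4

The OU SDE dX = -theta X dt + sigma dB admits the integrating factor exp(theta t): d(exp(theta t) X_t) = sigma exp(theta t) dB_t. Integrating from 0 to t gives X_t = x_0 * exp(-theta t) + sigma * int_0^t exp(-theta (t-s)) dB_s for any initial x_0. The Itô integral has variance (by the Itô isometry) sigma^2 * int_0^t exp(-2 theta (t - s)) ds = sigma^2 * (1 - exp(-2 theta t)) / (2 theta), independent of x_0.
With theta = 2/3, sigma = sqrt(5):
  Var(X_t) = (sqrt(5))^2 * (1 - exp(-2*2/3 t)) / (2 * 2/3) = 15/4 - 15*exp(-4*t/3)/4.
As t -> infinity, exp(-2*2/3 t) -> 0, so the stationary variance is sigma^2 / (2 theta) = 15/4.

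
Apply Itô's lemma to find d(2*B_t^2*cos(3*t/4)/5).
d(2*B_t^2*cos(3*t/4)/5) = (-3*B_t^2*sin(3*t/4)/10 + 2*cos(3*t/4)/5) dt + (4*B_t*cos(3*t/4)/5) dB_t

Itô's formula for f(t, x): d f(t, B_t) = (f_t + (1/2) f_xx) dt + f_x dB_t. Compute partials of f(t, x) = 2*x^2*cos(3*t/4)/5:
  f_t(t,x)  = -3*x^2*sin(3*t/4)/10
  f_x(t,x)  = 4*x*cos(3*t/4)/5
  f_xx(t,x) = 4*cos(3*t/4)/5
Assemble drift = f_t + (1/2) f_xx = -3*x^2*sin(3*t/4)/10 + 2*cos(3*t/4)/5 and diffusion = f_x = 4*x*cos(3*t/4)/5. Substituting x = B_t:
  d(2*B_t^2*cos(3*t/4)/5) = (-3*B_t^2*sin(3*t/4)/10 + 2*cos(3*t/4)/5) dt + (4*B_t*cos(3*t/4)/5) dB_t.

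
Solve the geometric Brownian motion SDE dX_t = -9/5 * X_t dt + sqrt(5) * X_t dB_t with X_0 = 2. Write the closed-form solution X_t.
X_t = 2 * exp((-43/10) * t + (sqrt(5)) * B_t)

For GBM dX = mu X dt + sigma X dB with X_0 = x_0, apply Itô to Y = log X: dY = (mu - sigma^2/2) dt + sigma dB, so Y_t = log(x_0) + (mu - sigma^2/2) t + sigma B_t and hence X_t = x_0 * exp((mu - sigma^2/2) t + sigma B_t).
With mu = -9/5, sigma = sqrt(5), x_0 = 2, this gives:
  X_t = 2 * exp((-43/10) * t + (sqrt(5)) * B_t).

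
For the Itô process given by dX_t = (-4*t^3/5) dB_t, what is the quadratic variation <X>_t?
<X>_t = 16*t^7/175

For an Itô process dX_t = a(t) dt + b(t) dB_t, the quadratic variation is <X>_t = int_0^t b(s)^2 ds (the drift term does not contribute). Here b(s) = -4*s^3/5, so
  b(s)^2 = 16*s^6/25.
Integrating from 0 to t:
  <X>_t = int_0^t (16*s^6/25) ds = 16*t^7/175.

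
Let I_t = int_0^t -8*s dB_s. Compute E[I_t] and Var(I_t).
E[I_t] = 0; Var(I_t) = 64*t^3/3

The Itô integral of a deterministic integrand f(s) has mean 0 because each increment f(s) * (B_{s+ds} - B_s) has mean 0. By the Itô isometry:
  Var( int_0^t f(s) dB_s ) = E[ (int_0^t f(s) dB_s)^2 ] = int_0^t f(s)^2 ds.
Here f(s) = -8*s, so f(s)^2 = 64*s^2. Integrate:
  int_0^t (64*s^2) ds = 64*t^3/3.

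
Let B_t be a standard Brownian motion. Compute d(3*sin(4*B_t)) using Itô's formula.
d(3*sin(4*B_t)) = (-24*sin(4*B_t)) dt + (12*cos(4*B_t)) dB_t

Itô's formula for f(B_t) gives d f(B_t) = f'(B_t) dB_t + (1/2) f''(B_t) dt. Compute derivatives of f(x) = 3*sin(4*x):
  f'(x)  = 12*cos(4*x)
  f''(x) = -48*sin(4*x)
Substitute x = B_t and multiply the f'' term by 1/2:
  drift     = (1/2) * (-48*sin(4*x)) evaluated at B_t = -24*sin(4*B_t)
  diffusion = (12*cos(4*x)) evaluated at B_t = 12*cos(4*B_t)
Therefore d(3*sin(4*B_t)) = (-24*sin(4*B_t)) dt + (12*cos(4*B_t)) dB_t.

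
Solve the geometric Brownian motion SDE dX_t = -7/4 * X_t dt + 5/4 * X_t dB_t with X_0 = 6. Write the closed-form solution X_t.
X_t = 6 * exp((-81/32) * t + (5/4) * B_t)

For GBM dX = mu X dt + sigma X dB with X_0 = x_0, apply Itô to Y = log X: dY = (mu - sigma^2/2) dt + sigma dB, so Y_t = log(x_0) + (mu - sigma^2/2) t + sigma B_t and hence X_t = x_0 * exp((mu - sigma^2/2) t + sigma B_t).
With mu = -7/4, sigma = 5/4, x_0 = 6, this gives:
  X_t = 6 * exp((-81/32) * t + (5/4) * B_t).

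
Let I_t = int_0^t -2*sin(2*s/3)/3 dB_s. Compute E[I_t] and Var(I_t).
E[I_t] = 0; Var(I_t) = 2*t/9 - sin(4*t/3)/6

The Itô integral of a deterministic integrand f(s) has mean 0 because each increment f(s) * (B_{s+ds} - B_s) has mean 0. By the Itô isometry:
  Var( int_0^t f(s) dB_s ) = E[ (int_0^t f(s) dB_s)^2 ] = int_0^t f(s)^2 ds.
Here f(s) = -2*sin(2*s/3)/3, so f(s)^2 = 4*sin(2*s/3)^2/9. Integrate:
  int_0^t (4*sin(2*s/3)^2/9) ds = 2*t/9 - sin(4*t/3)/6.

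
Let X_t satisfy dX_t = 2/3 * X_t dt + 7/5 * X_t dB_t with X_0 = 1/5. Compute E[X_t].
E[X_t] = exp(2*t/3)/5

For GBM dX = mu X dt + sigma X dB with X_0 = x_0, apply Itô to Y = log X: dY = (mu - sigma^2/2) dt + sigma dB, so Y_t = log(x_0) + (mu - sigma^2/2) t + sigma B_t and hence X_t = x_0 * exp((mu - sigma^2/2) t + sigma B_t).
With mu = 2/3, sigma = 7/5, x_0 = 1/5, this gives:
  X_t = 1/5 * exp((-47/150) * t + (7/5) * B_t).
Since sigma*B_t ~ Normal(0, sigma^2 t), E[exp(sigma*B_t)] = exp(sigma^2 t / 2); so E[X_t] = x_0 * exp((mu - sigma^2/2) t) * exp(sigma^2 t / 2) = x_0 * exp(mu t) = exp(2*t/3)/5.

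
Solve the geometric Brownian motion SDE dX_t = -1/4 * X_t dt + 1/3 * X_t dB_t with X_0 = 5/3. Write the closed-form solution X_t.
X_t = 5/3 * exp((-11/36) * t + (1/3) * B_t)

For GBM dX = mu X dt + sigma X dB with X_0 = x_0, apply Itô to Y = log X: dY = (mu - sigma^2/2) dt + sigma dB, so Y_t = log(x_0) + (mu - sigma^2/2) t + sigma B_t and hence X_t = x_0 * exp((mu - sigma^2/2) t + sigma B_t).
With mu = -1/4, sigma = 1/3, x_0 = 5/3, this gives:
  X_t = 5/3 * exp((-11/36) * t + (1/3) * B_t).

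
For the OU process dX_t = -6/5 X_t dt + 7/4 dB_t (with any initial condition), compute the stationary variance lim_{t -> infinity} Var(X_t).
lim Var(X_t) = 245/192

The OU SDE dX = -theta X dt + sigma dB admits the integrating factor exp(theta t): d(exp(theta t) X_t) = sigma exp(theta t) dB_t. Integrating from 0 to t gives X_t = x_0 * exp(-theta t) + sigma * int_0^t exp(-theta (t-s)) dB_s for any initial x_0. The Itô integral has variance (by the Itô isometry) sigma^2 * int_0^t exp(-2 theta (t - s)) ds = sigma^2 * (1 - exp(-2 theta t)) / (2 theta), independent of x_0.
With theta = 6/5, sigma = 7/4:
  Var(X_t) = (7/4)^2 * (1 - exp(-2*6/5 t)) / (2 * 6/5) = 245/192 - 245*exp(-12*t/5)/192.
As t -> infinity, exp(-2*6/5 t) -> 0, so the stationary variance is sigma^2 / (2 theta) = 245/192.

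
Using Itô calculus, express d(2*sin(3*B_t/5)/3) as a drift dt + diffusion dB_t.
d(2*sin(3*B_t/5)/3) = (-3*sin(3*B_t/5)/25) dt + (2*cos(3*B_t/5)/5) dB_t

Itô's formula for f(B_t) gives d f(B_t) = f'(B_t) dB_t + (1/2) f''(B_t) dt. Compute derivatives of f(x) = 2*sin(3*x/5)/3:
  f'(x)  = 2*cos(3*x/5)/5
  f''(x) = -6*sin(3*x/5)/25
Substitute x = B_t and multiply the f'' term by 1/2:
  drift     = (1/2) * (-6*sin(3*x/5)/25) evaluated at B_t = -3*sin(3*B_t/5)/25
  diffusion = (2*cos(3*x/5)/5) evaluated at B_t = 2*cos(3*B_t/5)/5
Therefore d(2*sin(3*B_t/5)/3) = (-3*sin(3*B_t/5)/25) dt + (2*cos(3*B_t/5)/5) dB_t.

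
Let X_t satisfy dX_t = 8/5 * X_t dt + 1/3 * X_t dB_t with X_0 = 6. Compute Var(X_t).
Var(X_t) = 36*(exp(t/9) - 1)*exp(16*t/5)

For GBM dX = mu X dt + sigma X dB with X_0 = x_0, apply Itô to Y = log X: dY = (mu - sigma^2/2) dt + sigma dB, so Y_t = log(x_0) + (mu - sigma^2/2) t + sigma B_t and hence X_t = x_0 * exp((mu - sigma^2/2) t + sigma B_t).
With mu = 8/5, sigma = 1/3, x_0 = 6, this gives:
  X_t = 6 * exp((139/90) * t + (1/3) * B_t).
Since sigma*B_t ~ Normal(0, sigma^2 t), E[exp(sigma*B_t)] = exp(sigma^2 t / 2); so E[X_t] = x_0 * exp((mu - sigma^2/2) t) * exp(sigma^2 t / 2) = x_0 * exp(mu t) = 6*exp(8*t/5).
Var(X_t) = E[X_t^2] - (E[X_t])^2 = x_0^2 * exp(2 mu t) * (exp(sigma^2 t) - 1) = 36*(exp(t/9) - 1)*exp(16*t/5).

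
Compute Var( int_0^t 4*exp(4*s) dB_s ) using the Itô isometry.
Var = 2*exp(8*t) - 2

The Itô integral of a deterministic integrand f(s) has mean 0 because each increment f(s) * (B_{s+ds} - B_s) has mean 0. By the Itô isometry:
  Var( int_0^t f(s) dB_s ) = E[ (int_0^t f(s) dB_s)^2 ] = int_0^t f(s)^2 ds.
Here f(s) = 4*exp(4*s), so f(s)^2 = 16*exp(8*s). Integrate:
  int_0^t (16*exp(8*s)) ds = 2*exp(8*t) - 2.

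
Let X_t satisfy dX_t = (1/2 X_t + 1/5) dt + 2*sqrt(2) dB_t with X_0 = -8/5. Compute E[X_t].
E[X_t] = -6*exp(t/2)/5 - 2/5

Taking expectations and using E[dB_t] = 0, the mean m(t) = E[X_t] satisfies the ODE m'(t) = a m(t) + b with m(0) = x_0. With a = 1/2, b = 1/5, x_0 = -8/5, the solution is
  m(t) = x_0 * exp(a t) + (b/a) * (exp(a t) - 1)
       = (-8/5) * exp((1/2) t) + ((1/5)/(1/2)) * (exp((1/2) t) - 1)
       = -6*exp(t/2)/5 - 2/5.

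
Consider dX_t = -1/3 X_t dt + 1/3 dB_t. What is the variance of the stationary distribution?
lim Var(X_t) = 1/6

The OU SDE dX = -theta X dt + sigma dB admits the integrating factor exp(theta t): d(exp(theta t) X_t) = sigma exp(theta t) dB_t. Integrating from 0 to t gives X_t = x_0 * exp(-theta t) + sigma * int_0^t exp(-theta (t-s)) dB_s for any initial x_0. The Itô integral has variance (by the Itô isometry) sigma^2 * int_0^t exp(-2 theta (t - s)) ds = sigma^2 * (1 - exp(-2 theta t)) / (2 theta), independent of x_0.
With theta = 1/3, sigma = 1/3:
  Var(X_t) = (1/3)^2 * (1 - exp(-2*1/3 t)) / (2 * 1/3) = 1/6 - exp(-2*t/3)/6.
As t -> infinity, exp(-2*1/3 t) -> 0, so the stationary variance is sigma^2 / (2 theta) = 1/6.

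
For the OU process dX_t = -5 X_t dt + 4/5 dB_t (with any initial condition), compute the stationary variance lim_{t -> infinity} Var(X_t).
lim Var(X_t) = 8/125

The OU SDE dX = -theta X dt + sigma dB admits the integrating factor exp(theta t): d(exp(theta t) X_t) = sigma exp(theta t) dB_t. Integrating from 0 to t gives X_t = x_0 * exp(-theta t) + sigma * int_0^t exp(-theta (t-s)) dB_s for any initial x_0. The Itô integral has variance (by the Itô isometry) sigma^2 * int_0^t exp(-2 theta (t - s)) ds = sigma^2 * (1 - exp(-2 theta t)) / (2 theta), independent of x_0.
With theta = 5, sigma = 4/5:
  Var(X_t) = (4/5)^2 * (1 - exp(-2*5 t)) / (2 * 5) = 8/125 - 8*exp(-10*t)/125.
As t -> infinity, exp(-2*5 t) -> 0, so the stationary variance is sigma^2 / (2 theta) = 8/125.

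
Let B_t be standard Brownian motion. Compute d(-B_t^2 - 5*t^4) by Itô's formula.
d(-B_t^2 - 5*t^4) = (-20*t^3 - 1) dt + (-2*B_t) dB_t

Itô's formula for f(t, x): d f(t, B_t) = (f_t + (1/2) f_xx) dt + f_x dB_t. Compute partials of f(t, x) = -5*t^4 - x^2:
  f_t(t,x)  = -20*t^3
  f_x(t,x)  = -2*x
  f_xx(t,x) = -2
Assemble drift = f_t + (1/2) f_xx = -20*t^3 - 1 and diffusion = f_x = -2*x. Substituting x = B_t:
  d(-B_t^2 - 5*t^4) = (-20*t^3 - 1) dt + (-2*B_t) dB_t.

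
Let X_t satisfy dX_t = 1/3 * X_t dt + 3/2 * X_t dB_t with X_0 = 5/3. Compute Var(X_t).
Var(X_t) = 25*(exp(9*t/4) - 1)*exp(2*t/3)/9

For GBM dX = mu X dt + sigma X dB with X_0 = x_0, apply Itô to Y = log X: dY = (mu - sigma^2/2) dt + sigma dB, so Y_t = log(x_0) + (mu - sigma^2/2) t + sigma B_t and hence X_t = x_0 * exp((mu - sigma^2/2) t + sigma B_t).
With mu = 1/3, sigma = 3/2, x_0 = 5/3, this gives:
  X_t = 5/3 * exp((-19/24) * t + (3/2) * B_t).
Since sigma*B_t ~ Normal(0, sigma^2 t), E[exp(sigma*B_t)] = exp(sigma^2 t / 2); so E[X_t] = x_0 * exp((mu - sigma^2/2) t) * exp(sigma^2 t / 2) = x_0 * exp(mu t) = 5*exp(t/3)/3.
Var(X_t) = E[X_t^2] - (E[X_t])^2 = x_0^2 * exp(2 mu t) * (exp(sigma^2 t) - 1) = 25*(exp(9*t/4) - 1)*exp(2*t/3)/9.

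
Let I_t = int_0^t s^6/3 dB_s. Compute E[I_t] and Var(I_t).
E[I_t] = 0; Var(I_t) = t^13/117

The Itô integral of a deterministic integrand f(s) has mean 0 because each increment f(s) * (B_{s+ds} - B_s) has mean 0. By the Itô isometry:
  Var( int_0^t f(s) dB_s ) = E[ (int_0^t f(s) dB_s)^2 ] = int_0^t f(s)^2 ds.
Here f(s) = s^6/3, so f(s)^2 = s^12/9. Integrate:
  int_0^t (s^12/9) ds = t^13/117.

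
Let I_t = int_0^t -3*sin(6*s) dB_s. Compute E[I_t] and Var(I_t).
E[I_t] = 0; Var(I_t) = 9*t/2 - 3*sin(12*t)/8

The Itô integral of a deterministic integrand f(s) has mean 0 because each increment f(s) * (B_{s+ds} - B_s) has mean 0. By the Itô isometry:
  Var( int_0^t f(s) dB_s ) = E[ (int_0^t f(s) dB_s)^2 ] = int_0^t f(s)^2 ds.
Here f(s) = -3*sin(6*s), so f(s)^2 = 9*sin(6*s)^2. Integrate:
  int_0^t (9*sin(6*s)^2) ds = 9*t/2 - 3*sin(12*t)/8.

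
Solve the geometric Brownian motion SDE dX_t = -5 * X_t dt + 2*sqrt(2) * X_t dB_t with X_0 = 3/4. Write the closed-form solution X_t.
X_t = 3/4 * exp((-9) * t + (2*sqrt(2)) * B_t)

For GBM dX = mu X dt + sigma X dB with X_0 = x_0, apply Itô to Y = log X: dY = (mu - sigma^2/2) dt + sigma dB, so Y_t = log(x_0) + (mu - sigma^2/2) t + sigma B_t and hence X_t = x_0 * exp((mu - sigma^2/2) t + sigma B_t).
With mu = -5, sigma = 2*sqrt(2), x_0 = 3/4, this gives:
  X_t = 3/4 * exp((-9) * t + (2*sqrt(2)) * B_t).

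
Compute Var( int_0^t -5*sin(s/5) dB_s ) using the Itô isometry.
Var = 25*t/2 - 125*sin(2*t/5)/4

The Itô integral of a deterministic integrand f(s) has mean 0 because each increment f(s) * (B_{s+ds} - B_s) has mean 0. By the Itô isometry:
  Var( int_0^t f(s) dB_s ) = E[ (int_0^t f(s) dB_s)^2 ] = int_0^t f(s)^2 ds.
Here f(s) = -5*sin(s/5), so f(s)^2 = 25*sin(s/5)^2. Integrate:
  int_0^t (25*sin(s/5)^2) ds = 25*t/2 - 125*sin(2*t/5)/4.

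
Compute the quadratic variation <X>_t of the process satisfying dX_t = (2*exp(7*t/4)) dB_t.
<X>_t = 8*exp(7*t/2)/7 - 8/7

For an Itô process dX_t = a(t) dt + b(t) dB_t, the quadratic variation is <X>_t = int_0^t b(s)^2 ds (the drift term does not contribute). Here b(s) = 2*exp(7*s/4), so
  b(s)^2 = 4*exp(7*s/2).
Integrating from 0 to t:
  <X>_t = int_0^t (4*exp(7*s/2)) ds = 8*exp(7*t/2)/7 - 8/7.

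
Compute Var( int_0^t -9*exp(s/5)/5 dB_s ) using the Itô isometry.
Var = 81*exp(2*t/5)/10 - 81/10

The Itô integral of a deterministic integrand f(s) has mean 0 because each increment f(s) * (B_{s+ds} - B_s) has mean 0. By the Itô isometry:
  Var( int_0^t f(s) dB_s ) = E[ (int_0^t f(s) dB_s)^2 ] = int_0^t f(s)^2 ds.
Here f(s) = -9*exp(s/5)/5, so f(s)^2 = 81*exp(2*s/5)/25. Integrate:
  int_0^t (81*exp(2*s/5)/25) ds = 81*exp(2*t/5)/10 - 81/10.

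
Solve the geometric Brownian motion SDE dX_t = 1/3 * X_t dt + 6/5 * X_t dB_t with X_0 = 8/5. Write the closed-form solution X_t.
X_t = 8/5 * exp((-29/75) * t + (6/5) * B_t)

For GBM dX = mu X dt + sigma X dB with X_0 = x_0, apply Itô to Y = log X: dY = (mu - sigma^2/2) dt + sigma dB, so Y_t = log(x_0) + (mu - sigma^2/2) t + sigma B_t and hence X_t = x_0 * exp((mu - sigma^2/2) t + sigma B_t).
With mu = 1/3, sigma = 6/5, x_0 = 8/5, this gives:
  X_t = 8/5 * exp((-29/75) * t + (6/5) * B_t).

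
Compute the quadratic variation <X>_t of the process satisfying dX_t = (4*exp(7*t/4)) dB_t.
<X>_t = 32*exp(7*t/2)/7 - 32/7

For an Itô process dX_t = a(t) dt + b(t) dB_t, the quadratic variation is <X>_t = int_0^t b(s)^2 ds (the drift term does not contribute). Here b(s) = 4*exp(7*s/4), so
  b(s)^2 = 16*exp(7*s/2).
Integrating from 0 to t:
  <X>_t = int_0^t (16*exp(7*s/2)) ds = 32*exp(7*t/2)/7 - 32/7.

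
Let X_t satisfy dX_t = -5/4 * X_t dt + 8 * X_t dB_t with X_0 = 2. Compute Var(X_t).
Var(X_t) = (4*exp(64*t) - 4)*exp(-5*t/2)

For GBM dX = mu X dt + sigma X dB with X_0 = x_0, apply Itô to Y = log X: dY = (mu - sigma^2/2) dt + sigma dB, so Y_t = log(x_0) + (mu - sigma^2/2) t + sigma B_t and hence X_t = x_0 * exp((mu - sigma^2/2) t + sigma B_t).
With mu = -5/4, sigma = 8, x_0 = 2, this gives:
  X_t = 2 * exp((-133/4) * t + (8) * B_t).
Since sigma*B_t ~ Normal(0, sigma^2 t), E[exp(sigma*B_t)] = exp(sigma^2 t / 2); so E[X_t] = x_0 * exp((mu - sigma^2/2) t) * exp(sigma^2 t / 2) = x_0 * exp(mu t) = 2*exp(-5*t/4).
Var(X_t) = E[X_t^2] - (E[X_t])^2 = x_0^2 * exp(2 mu t) * (exp(sigma^2 t) - 1) = (4*exp(64*t) - 4)*exp(-5*t/2).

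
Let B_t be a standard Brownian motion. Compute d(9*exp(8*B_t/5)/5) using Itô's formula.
d(9*exp(8*B_t/5)/5) = (288*exp(8*B_t/5)/125) dt + (72*exp(8*B_t/5)/25) dB_t

Itô's formula for f(B_t) gives d f(B_t) = f'(B_t) dB_t + (1/2) f''(B_t) dt. Compute derivatives of f(x) = 9*exp(8*x/5)/5:
  f'(x)  = 72*exp(8*x/5)/25
  f''(x) = 576*exp(8*x/5)/125
Substitute x = B_t and multiply the f'' term by 1/2:
  drift     = (1/2) * (576*exp(8*x/5)/125) evaluated at B_t = 288*exp(8*B_t/5)/125
  diffusion = (72*exp(8*x/5)/25) evaluated at B_t = 72*exp(8*B_t/5)/25
Therefore d(9*exp(8*B_t/5)/5) = (288*exp(8*B_t/5)/125) dt + (72*exp(8*B_t/5)/25) dB_t.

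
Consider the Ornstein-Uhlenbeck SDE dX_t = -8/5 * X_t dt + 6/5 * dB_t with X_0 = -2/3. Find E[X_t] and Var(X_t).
E[X_t] = -2*exp(-8*t/5)/3; Var(X_t) = 9/20 - 9*exp(-16*t/5)/20

The OU SDE dX = -theta X dt + sigma dB admits the integrating factor exp(theta t): d(exp(theta t) X_t) = sigma exp(theta t) dB_t. Integrating from 0 to t:
  X_t = x_0 * exp(-theta t) + sigma * int_0^t exp(-theta (t-s)) dB_s.
The Itô integral has mean 0 and (by the Itô isometry) variance sigma^2 * int_0^t exp(-2 theta (t - s)) ds = sigma^2 * (1 - exp(-2 theta t)) / (2 theta).
With theta = 8/5, sigma = 6/5, x_0 = -2/3:
  E[X_t] = -2/3 * exp(-8/5 t) = -2*exp(-8*t/5)/3
  Var(X_t) = (6/5)^2 * (1 - exp(-2*8/5 t)) / (2 * 8/5) = 9/20 - 9*exp(-16*t/5)/20.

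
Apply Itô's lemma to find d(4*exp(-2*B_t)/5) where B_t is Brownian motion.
d(4*exp(-2*B_t)/5) = (8*exp(-2*B_t)/5) dt + (-8*exp(-2*B_t)/5) dB_t

Itô's formula for f(B_t) gives d f(B_t) = f'(B_t) dB_t + (1/2) f''(B_t) dt. Compute derivatives of f(x) = 4*exp(-2*x)/5:
  f'(x)  = -8*exp(-2*x)/5
  f''(x) = 16*exp(-2*x)/5
Substitute x = B_t and multiply the f'' term by 1/2:
  drift     = (1/2) * (16*exp(-2*x)/5) evaluated at B_t = 8*exp(-2*B_t)/5
  diffusion = (-8*exp(-2*x)/5) evaluated at B_t = -8*exp(-2*B_t)/5
Therefore d(4*exp(-2*B_t)/5) = (8*exp(-2*B_t)/5) dt + (-8*exp(-2*B_t)/5) dB_t.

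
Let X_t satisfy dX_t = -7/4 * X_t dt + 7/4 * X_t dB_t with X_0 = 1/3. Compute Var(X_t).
Var(X_t) = (exp(49*t/16) - 1)*exp(-7*t/2)/9

For GBM dX = mu X dt + sigma X dB with X_0 = x_0, apply Itô to Y = log X: dY = (mu - sigma^2/2) dt + sigma dB, so Y_t = log(x_0) + (mu - sigma^2/2) t + sigma B_t and hence X_t = x_0 * exp((mu - sigma^2/2) t + sigma B_t).
With mu = -7/4, sigma = 7/4, x_0 = 1/3, this gives:
  X_t = 1/3 * exp((-105/32) * t + (7/4) * B_t).
Since sigma*B_t ~ Normal(0, sigma^2 t), E[exp(sigma*B_t)] = exp(sigma^2 t / 2); so E[X_t] = x_0 * exp((mu - sigma^2/2) t) * exp(sigma^2 t / 2) = x_0 * exp(mu t) = exp(-7*t/4)/3.
Var(X_t) = E[X_t^2] - (E[X_t])^2 = x_0^2 * exp(2 mu t) * (exp(sigma^2 t) - 1) = (exp(49*t/16) - 1)*exp(-7*t/2)/9.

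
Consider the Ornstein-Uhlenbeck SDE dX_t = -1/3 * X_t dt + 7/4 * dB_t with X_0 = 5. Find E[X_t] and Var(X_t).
E[X_t] = 5*exp(-t/3); Var(X_t) = 147/32 - 147*exp(-2*t/3)/32

The OU SDE dX = -theta X dt + sigma dB admits the integrating factor exp(theta t): d(exp(theta t) X_t) = sigma exp(theta t) dB_t. Integrating from 0 to t:
  X_t = x_0 * exp(-theta t) + sigma * int_0^t exp(-theta (t-s)) dB_s.
The Itô integral has mean 0 and (by the Itô isometry) variance sigma^2 * int_0^t exp(-2 theta (t - s)) ds = sigma^2 * (1 - exp(-2 theta t)) / (2 theta).
With theta = 1/3, sigma = 7/4, x_0 = 5:
  E[X_t] = 5 * exp(-1/3 t) = 5*exp(-t/3)
  Var(X_t) = (7/4)^2 * (1 - exp(-2*1/3 t)) / (2 * 1/3) = 147/32 - 147*exp(-2*t/3)/32.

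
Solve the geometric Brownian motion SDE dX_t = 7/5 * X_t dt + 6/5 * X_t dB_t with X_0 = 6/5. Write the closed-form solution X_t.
X_t = 6/5 * exp((17/25) * t + (6/5) * B_t)

For GBM dX = mu X dt + sigma X dB with X_0 = x_0, apply Itô to Y = log X: dY = (mu - sigma^2/2) dt + sigma dB, so Y_t = log(x_0) + (mu - sigma^2/2) t + sigma B_t and hence X_t = x_0 * exp((mu - sigma^2/2) t + sigma B_t).
With mu = 7/5, sigma = 6/5, x_0 = 6/5, this gives:
  X_t = 6/5 * exp((17/25) * t + (6/5) * B_t).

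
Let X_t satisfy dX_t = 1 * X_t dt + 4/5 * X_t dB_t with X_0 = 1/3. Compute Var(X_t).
Var(X_t) = (exp(16*t/25) - 1)*exp(2*t)/9

For GBM dX = mu X dt + sigma X dB with X_0 = x_0, apply Itô to Y = log X: dY = (mu - sigma^2/2) dt + sigma dB, so Y_t = log(x_0) + (mu - sigma^2/2) t + sigma B_t and hence X_t = x_0 * exp((mu - sigma^2/2) t + sigma B_t).
With mu = 1, sigma = 4/5, x_0 = 1/3, this gives:
  X_t = 1/3 * exp((17/25) * t + (4/5) * B_t).
Since sigma*B_t ~ Normal(0, sigma^2 t), E[exp(sigma*B_t)] = exp(sigma^2 t / 2); so E[X_t] = x_0 * exp((mu - sigma^2/2) t) * exp(sigma^2 t / 2) = x_0 * exp(mu t) = exp(t)/3.
Var(X_t) = E[X_t^2] - (E[X_t])^2 = x_0^2 * exp(2 mu t) * (exp(sigma^2 t) - 1) = (exp(16*t/25) - 1)*exp(2*t)/9.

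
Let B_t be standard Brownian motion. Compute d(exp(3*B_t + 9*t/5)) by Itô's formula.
d(exp(3*B_t + 9*t/5)) = (63*exp(3*B_t + 9*t/5)/10) dt + (3*exp(3*B_t + 9*t/5)) dB_t

Itô's formula for f(t, x): d f(t, B_t) = (f_t + (1/2) f_xx) dt + f_x dB_t. Compute partials of f(t, x) = exp(9*t/5 + 3*x):
  f_t(t,x)  = 9*exp(9*t/5 + 3*x)/5
  f_x(t,x)  = 3*exp(9*t/5 + 3*x)
  f_xx(t,x) = 9*exp(9*t/5 + 3*x)
Assemble drift = f_t + (1/2) f_xx = 63*exp(9*t/5 + 3*x)/10 and diffusion = f_x = 3*exp(9*t/5 + 3*x). Substituting x = B_t:
  d(exp(3*B_t + 9*t/5)) = (63*exp(3*B_t + 9*t/5)/10) dt + (3*exp(3*B_t + 9*t/5)) dB_t.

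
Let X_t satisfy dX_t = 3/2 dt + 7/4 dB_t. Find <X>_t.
<X>_t = 49*t/16

For an Itô process dX_t = a(t) dt + b(t) dB_t, the quadratic variation is <X>_t = int_0^t b(s)^2 ds (the drift term does not contribute). Here b(s) = 7/4, so
  b(s)^2 = 49/16.
Integrating from 0 to t:
  <X>_t = int_0^t (49/16) ds = 49*t/16.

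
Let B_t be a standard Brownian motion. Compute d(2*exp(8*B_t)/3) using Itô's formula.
d(2*exp(8*B_t)/3) = (64*exp(8*B_t)/3) dt + (16*exp(8*B_t)/3) dB_t

Itô's formula for f(B_t) gives d f(B_t) = f'(B_t) dB_t + (1/2) f''(B_t) dt. Compute derivatives of f(x) = 2*exp(8*x)/3:
  f'(x)  = 16*exp(8*x)/3
  f''(x) = 128*exp(8*x)/3
Substitute x = B_t and multiply the f'' term by 1/2:
  drift     = (1/2) * (128*exp(8*x)/3) evaluated at B_t = 64*exp(8*B_t)/3
  diffusion = (16*exp(8*x)/3) evaluated at B_t = 16*exp(8*B_t)/3
Therefore d(2*exp(8*B_t)/3) = (64*exp(8*B_t)/3) dt + (16*exp(8*B_t)/3) dB_t.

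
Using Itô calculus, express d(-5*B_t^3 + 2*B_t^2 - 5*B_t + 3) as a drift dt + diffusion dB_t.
d(-5*B_t^3 + 2*B_t^2 - 5*B_t + 3) = (2 - 15*B_t) dt + (-15*B_t^2 + 4*B_t - 5) dB_t

Itô's formula for f(B_t) gives d f(B_t) = f'(B_t) dB_t + (1/2) f''(B_t) dt. Compute derivatives of f(x) = -5*x^3 + 2*x^2 - 5*x + 3:
  f'(x)  = -15*x^2 + 4*x - 5
  f''(x) = 4 - 30*x
Substitute x = B_t and multiply the f'' term by 1/2:
  drift     = (1/2) * (4 - 30*x) evaluated at B_t = 2 - 15*B_t
  diffusion = (-15*x^2 + 4*x - 5) evaluated at B_t = -15*B_t^2 + 4*B_t - 5
Therefore d(-5*B_t^3 + 2*B_t^2 - 5*B_t + 3) = (2 - 15*B_t) dt + (-15*B_t^2 + 4*B_t - 5) dB_t.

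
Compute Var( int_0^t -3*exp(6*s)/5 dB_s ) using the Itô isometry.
Var = 3*exp(12*t)/100 - 3/100

The Itô integral of a deterministic integrand f(s) has mean 0 because each increment f(s) * (B_{s+ds} - B_s) has mean 0. By the Itô isometry:
  Var( int_0^t f(s) dB_s ) = E[ (int_0^t f(s) dB_s)^2 ] = int_0^t f(s)^2 ds.
Here f(s) = -3*exp(6*s)/5, so f(s)^2 = 9*exp(12*s)/25. Integrate:
  int_0^t (9*exp(12*s)/25) ds = 3*exp(12*t)/100 - 3/100.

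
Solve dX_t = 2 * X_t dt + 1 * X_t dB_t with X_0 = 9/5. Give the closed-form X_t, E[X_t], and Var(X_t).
X_t = 9/5 * exp((3/2) t + (1) B_t); E[X_t] = 9*exp(2*t)/5; Var(X_t) = 81*(exp(t) - 1)*exp(4*t)/25

For GBM dX = mu X dt + sigma X dB with X_0 = x_0, apply Itô to Y = log X: dY = (mu - sigma^2/2) dt + sigma dB, so Y_t = log(x_0) + (mu - sigma^2/2) t + sigma B_t and hence X_t = x_0 * exp((mu - sigma^2/2) t + sigma B_t).
With mu = 2, sigma = 1, x_0 = 9/5, this gives:
  X_t = 9/5 * exp((3/2) * t + (1) * B_t).
Since sigma*B_t ~ Normal(0, sigma^2 t), E[exp(sigma*B_t)] = exp(sigma^2 t / 2); so E[X_t] = x_0 * exp((mu - sigma^2/2) t) * exp(sigma^2 t / 2) = x_0 * exp(mu t) = 9*exp(2*t)/5.
Var(X_t) = E[X_t^2] - (E[X_t])^2 = x_0^2 * exp(2 mu t) * (exp(sigma^2 t) - 1) = 81*(exp(t) - 1)*exp(4*t)/25.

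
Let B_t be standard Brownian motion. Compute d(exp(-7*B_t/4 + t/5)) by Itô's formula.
d(exp(-7*B_t/4 + t/5)) = (277*exp(-7*B_t/4 + t/5)/160) dt + (-7*exp(-7*B_t/4 + t/5)/4) dB_t

Itô's formula for f(t, x): d f(t, B_t) = (f_t + (1/2) f_xx) dt + f_x dB_t. Compute partials of f(t, x) = exp(t/5 - 7*x/4):
  f_t(t,x)  = exp(t/5 - 7*x/4)/5
  f_x(t,x)  = -7*exp(t/5 - 7*x/4)/4
  f_xx(t,x) = 49*exp(t/5 - 7*x/4)/16
Assemble drift = f_t + (1/2) f_xx = 277*exp(t/5 - 7*x/4)/160 and diffusion = f_x = -7*exp(t/5 - 7*x/4)/4. Substituting x = B_t:
  d(exp(-7*B_t/4 + t/5)) = (277*exp(-7*B_t/4 + t/5)/160) dt + (-7*exp(-7*B_t/4 + t/5)/4) dB_t.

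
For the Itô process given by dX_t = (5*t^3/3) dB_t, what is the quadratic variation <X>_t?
<X>_t = 25*t^7/63

For an Itô process dX_t = a(t) dt + b(t) dB_t, the quadratic variation is <X>_t = int_0^t b(s)^2 ds (the drift term does not contribute). Here b(s) = 5*s^3/3, so
  b(s)^2 = 25*s^6/9.
Integrating from 0 to t:
  <X>_t = int_0^t (25*s^6/9) ds = 25*t^7/63.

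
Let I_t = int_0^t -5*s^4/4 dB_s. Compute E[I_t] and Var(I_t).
E[I_t] = 0; Var(I_t) = 25*t^9/144

The Itô integral of a deterministic integrand f(s) has mean 0 because each increment f(s) * (B_{s+ds} - B_s) has mean 0. By the Itô isometry:
  Var( int_0^t f(s) dB_s ) = E[ (int_0^t f(s) dB_s)^2 ] = int_0^t f(s)^2 ds.
Here f(s) = -5*s^4/4, so f(s)^2 = 25*s^8/16. Integrate:
  int_0^t (25*s^8/16) ds = 25*t^9/144.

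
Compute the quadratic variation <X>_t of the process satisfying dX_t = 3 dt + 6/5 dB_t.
<X>_t = 36*t/25

For an Itô process dX_t = a(t) dt + b(t) dB_t, the quadratic variation is <X>_t = int_0^t b(s)^2 ds (the drift term does not contribute). Here b(s) = 6/5, so
  b(s)^2 = 36/25.
Integrating from 0 to t:
  <X>_t = int_0^t (36/25) ds = 36*t/25.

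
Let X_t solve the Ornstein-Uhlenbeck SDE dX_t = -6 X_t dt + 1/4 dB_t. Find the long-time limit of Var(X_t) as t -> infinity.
lim Var(X_t) = 1/192

The OU SDE dX = -theta X dt + sigma dB admits the integrating factor exp(theta t): d(exp(theta t) X_t) = sigma exp(theta t) dB_t. Integrating from 0 to t gives X_t = x_0 * exp(-theta t) + sigma * int_0^t exp(-theta (t-s)) dB_s for any initial x_0. The Itô integral has variance (by the Itô isometry) sigma^2 * int_0^t exp(-2 theta (t - s)) ds = sigma^2 * (1 - exp(-2 theta t)) / (2 theta), independent of x_0.
With theta = 6, sigma = 1/4:
  Var(X_t) = (1/4)^2 * (1 - exp(-2*6 t)) / (2 * 6) = 1/192 - exp(-12*t)/192.
As t -> infinity, exp(-2*6 t) -> 0, so the stationary variance is sigma^2 / (2 theta) = 1/192.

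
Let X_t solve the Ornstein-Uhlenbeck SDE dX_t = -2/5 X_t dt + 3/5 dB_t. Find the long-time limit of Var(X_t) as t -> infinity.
lim Var(X_t) = 9/20

The OU SDE dX = -theta X dt + sigma dB admits the integrating factor exp(theta t): d(exp(theta t) X_t) = sigma exp(theta t) dB_t. Integrating from 0 to t gives X_t = x_0 * exp(-theta t) + sigma * int_0^t exp(-theta (t-s)) dB_s for any initial x_0. The Itô integral has variance (by the Itô isometry) sigma^2 * int_0^t exp(-2 theta (t - s)) ds = sigma^2 * (1 - exp(-2 theta t)) / (2 theta), independent of x_0.
With theta = 2/5, sigma = 3/5:
  Var(X_t) = (3/5)^2 * (1 - exp(-2*2/5 t)) / (2 * 2/5) = 9/20 - 9*exp(-4*t/5)/20.
As t -> infinity, exp(-2*2/5 t) -> 0, so the stationary variance is sigma^2 / (2 theta) = 9/20.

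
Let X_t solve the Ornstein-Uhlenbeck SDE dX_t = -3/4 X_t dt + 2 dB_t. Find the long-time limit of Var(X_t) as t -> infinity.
lim Var(X_t) = 8/3

The OU SDE dX = -theta X dt + sigma dB admits the integrating factor exp(theta t): d(exp(theta t) X_t) = sigma exp(theta t) dB_t. Integrating from 0 to t gives X_t = x_0 * exp(-theta t) + sigma * int_0^t exp(-theta (t-s)) dB_s for any initial x_0. The Itô integral has variance (by the Itô isometry) sigma^2 * int_0^t exp(-2 theta (t - s)) ds = sigma^2 * (1 - exp(-2 theta t)) / (2 theta), independent of x_0.
With theta = 3/4, sigma = 2:
  Var(X_t) = (2)^2 * (1 - exp(-2*3/4 t)) / (2 * 3/4) = 8/3 - 8*exp(-3*t/2)/3.
As t -> infinity, exp(-2*3/4 t) -> 0, so the stationary variance is sigma^2 / (2 theta) = 8/3.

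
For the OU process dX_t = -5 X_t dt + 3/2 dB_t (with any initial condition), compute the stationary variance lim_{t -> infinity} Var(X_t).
lim Var(X_t) = 9/40

The OU SDE dX = -theta X dt + sigma dB admits the integrating factor exp(theta t): d(exp(theta t) X_t) = sigma exp(theta t) dB_t. Integrating from 0 to t gives X_t = x_0 * exp(-theta t) + sigma * int_0^t exp(-theta (t-s)) dB_s for any initial x_0. The Itô integral has variance (by the Itô isometry) sigma^2 * int_0^t exp(-2 theta (t - s)) ds = sigma^2 * (1 - exp(-2 theta t)) / (2 theta), independent of x_0.
With theta = 5, sigma = 3/2:
  Var(X_t) = (3/2)^2 * (1 - exp(-2*5 t)) / (2 * 5) = 9/40 - 9*exp(-10*t)/40.
As t -> infinity, exp(-2*5 t) -> 0, so the stationary variance is sigma^2 / (2 theta) = 9/40.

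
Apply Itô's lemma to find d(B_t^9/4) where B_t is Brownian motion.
d(B_t^9/4) = (9*B_t^7) dt + (9*B_t^8/4) dB_t

Itô's formula for f(B_t) gives d f(B_t) = f'(B_t) dB_t + (1/2) f''(B_t) dt. Compute derivatives of f(x) = x^9/4:
  f'(x)  = 9*x^8/4
  f''(x) = 18*x^7
Substitute x = B_t and multiply the f'' term by 1/2:
  drift     = (1/2) * (18*x^7) evaluated at B_t = 9*B_t^7
  diffusion = (9*x^8/4) evaluated at B_t = 9*B_t^8/4
Therefore d(B_t^9/4) = (9*B_t^7) dt + (9*B_t^8/4) dB_t.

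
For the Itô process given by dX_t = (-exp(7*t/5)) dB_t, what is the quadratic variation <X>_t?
<X>_t = 5*exp(14*t/5)/14 - 5/14

For an Itô process dX_t = a(t) dt + b(t) dB_t, the quadratic variation is <X>_t = int_0^t b(s)^2 ds (the drift term does not contribute). Here b(s) = -exp(7*s/5), so
  b(s)^2 = exp(14*s/5).
Integrating from 0 to t:
  <X>_t = int_0^t (exp(14*s/5)) ds = 5*exp(14*t/5)/14 - 5/14.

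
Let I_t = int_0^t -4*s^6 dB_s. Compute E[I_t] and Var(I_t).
E[I_t] = 0; Var(I_t) = 16*t^13/13

The Itô integral of a deterministic integrand f(s) has mean 0 because each increment f(s) * (B_{s+ds} - B_s) has mean 0. By the Itô isometry:
  Var( int_0^t f(s) dB_s ) = E[ (int_0^t f(s) dB_s)^2 ] = int_0^t f(s)^2 ds.
Here f(s) = -4*s^6, so f(s)^2 = 16*s^12. Integrate:
  int_0^t (16*s^12) ds = 16*t^13/13.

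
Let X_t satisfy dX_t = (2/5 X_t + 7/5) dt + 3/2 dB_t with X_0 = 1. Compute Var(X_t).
Var(X_t) = 45*exp(4*t/5)/16 - 45/16

The variance V(t) = Var(X_t) satisfies V'(t) = 2 a V(t) + c^2 with V(0) = 0 (drift coefficient is linear in X, diffusion is constant). With a = 2/5, c = 3/2, the solution is
  V(t) = (c^2 / (2 a)) * (exp(2 a t) - 1)
       = ((3/2)^2 / (2*(2/5))) * (exp((4/5) t) - 1)
       = 45*exp(4*t/5)/16 - 45/16.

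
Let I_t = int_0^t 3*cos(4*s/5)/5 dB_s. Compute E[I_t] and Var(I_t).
E[I_t] = 0; Var(I_t) = 9*t/50 + 9*sin(4*t/5)*cos(4*t/5)/40

The Itô integral of a deterministic integrand f(s) has mean 0 because each increment f(s) * (B_{s+ds} - B_s) has mean 0. By the Itô isometry:
  Var( int_0^t f(s) dB_s ) = E[ (int_0^t f(s) dB_s)^2 ] = int_0^t f(s)^2 ds.
Here f(s) = 3*cos(4*s/5)/5, so f(s)^2 = 9*cos(4*s/5)^2/25. Integrate:
  int_0^t (9*cos(4*s/5)^2/25) ds = 9*t/50 + 9*sin(4*t/5)*cos(4*t/5)/40.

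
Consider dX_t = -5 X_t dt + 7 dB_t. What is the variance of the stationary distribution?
lim Var(X_t) = 49/10

The OU SDE dX = -theta X dt + sigma dB admits the integrating factor exp(theta t): d(exp(theta t) X_t) = sigma exp(theta t) dB_t. Integrating from 0 to t gives X_t = x_0 * exp(-theta t) + sigma * int_0^t exp(-theta (t-s)) dB_s for any initial x_0. The Itô integral has variance (by the Itô isometry) sigma^2 * int_0^t exp(-2 theta (t - s)) ds = sigma^2 * (1 - exp(-2 theta t)) / (2 theta), independent of x_0.
With theta = 5, sigma = 7:
  Var(X_t) = (7)^2 * (1 - exp(-2*5 t)) / (2 * 5) = 49/10 - 49*exp(-10*t)/10.
As t -> infinity, exp(-2*5 t) -> 0, so the stationary variance is sigma^2 / (2 theta) = 49/10.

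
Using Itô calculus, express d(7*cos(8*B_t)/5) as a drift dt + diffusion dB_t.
d(7*cos(8*B_t)/5) = (-224*cos(8*B_t)/5) dt + (-56*sin(8*B_t)/5) dB_t

Itô's formula for f(B_t) gives d f(B_t) = f'(B_t) dB_t + (1/2) f''(B_t) dt. Compute derivatives of f(x) = 7*cos(8*x)/5:
  f'(x)  = -56*sin(8*x)/5
  f''(x) = -448*cos(8*x)/5
Substitute x = B_t and multiply the f'' term by 1/2:
  drift     = (1/2) * (-448*cos(8*x)/5) evaluated at B_t = -224*cos(8*B_t)/5
  diffusion = (-56*sin(8*x)/5) evaluated at B_t = -56*sin(8*B_t)/5
Therefore d(7*cos(8*B_t)/5) = (-224*cos(8*B_t)/5) dt + (-56*sin(8*B_t)/5) dB_t.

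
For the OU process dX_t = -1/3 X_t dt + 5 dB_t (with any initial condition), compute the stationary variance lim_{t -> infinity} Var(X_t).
lim Var(X_t) = 75/2

The OU SDE dX = -theta X dt + sigma dB admits the integrating factor exp(theta t): d(exp(theta t) X_t) = sigma exp(theta t) dB_t. Integrating from 0 to t gives X_t = x_0 * exp(-theta t) + sigma * int_0^t exp(-theta (t-s)) dB_s for any initial x_0. The Itô integral has variance (by the Itô isometry) sigma^2 * int_0^t exp(-2 theta (t - s)) ds = sigma^2 * (1 - exp(-2 theta t)) / (2 theta), independent of x_0.
With theta = 1/3, sigma = 5:
  Var(X_t) = (5)^2 * (1 - exp(-2*1/3 t)) / (2 * 1/3) = 75/2 - 75*exp(-2*t/3)/2.
As t -> infinity, exp(-2*1/3 t) -> 0, so the stationary variance is sigma^2 / (2 theta) = 75/2.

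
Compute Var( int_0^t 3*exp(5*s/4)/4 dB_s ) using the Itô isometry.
Var = 9*exp(5*t/2)/40 - 9/40

The Itô integral of a deterministic integrand f(s) has mean 0 because each increment f(s) * (B_{s+ds} - B_s) has mean 0. By the Itô isometry:
  Var( int_0^t f(s) dB_s ) = E[ (int_0^t f(s) dB_s)^2 ] = int_0^t f(s)^2 ds.
Here f(s) = 3*exp(5*s/4)/4, so f(s)^2 = 9*exp(5*s/2)/16. Integrate:
  int_0^t (9*exp(5*s/2)/16) ds = 9*exp(5*t/2)/40 - 9/40.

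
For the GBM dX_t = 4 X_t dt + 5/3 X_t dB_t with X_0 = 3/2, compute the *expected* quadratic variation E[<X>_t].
E[<X>_t] = 225*exp(97*t/9)/388 - 225/388

<X>_t = int_0^t ((5/3) * X_s)^2 ds. Taking expectation inside the integral: E[<X>_t] = (5/3)^2 * int_0^t E[X_s^2] ds. For GBM, E[X_s^2] = x_0^2 * exp((2 mu + sigma^2) s). Integrating:
  E[<X>_t] = (5/3)^2 * (3/2)^2 * (exp((2*4 + (5/3)^2) t) - 1) / (2*4 + (5/3)^2)
           = (5/3)^2 * (3/2)^2 * (exp((97/9) t) - 1) / (97/9) = 225*exp(97*t/9)/388 - 225/388.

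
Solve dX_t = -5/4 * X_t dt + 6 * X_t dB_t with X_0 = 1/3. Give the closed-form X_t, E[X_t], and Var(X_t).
X_t = 1/3 * exp((-77/4) t + (6) B_t); E[X_t] = exp(-5*t/4)/3; Var(X_t) = (exp(36*t) - 1)*exp(-5*t/2)/9

For GBM dX = mu X dt + sigma X dB with X_0 = x_0, apply Itô to Y = log X: dY = (mu - sigma^2/2) dt + sigma dB, so Y_t = log(x_0) + (mu - sigma^2/2) t + sigma B_t and hence X_t = x_0 * exp((mu - sigma^2/2) t + sigma B_t).
With mu = -5/4, sigma = 6, x_0 = 1/3, this gives:
  X_t = 1/3 * exp((-77/4) * t + (6) * B_t).
Since sigma*B_t ~ Normal(0, sigma^2 t), E[exp(sigma*B_t)] = exp(sigma^2 t / 2); so E[X_t] = x_0 * exp((mu - sigma^2/2) t) * exp(sigma^2 t / 2) = x_0 * exp(mu t) = exp(-5*t/4)/3.
Var(X_t) = E[X_t^2] - (E[X_t])^2 = x_0^2 * exp(2 mu t) * (exp(sigma^2 t) - 1) = (exp(36*t) - 1)*exp(-5*t/2)/9.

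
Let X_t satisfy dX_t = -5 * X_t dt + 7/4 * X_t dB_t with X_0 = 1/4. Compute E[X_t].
E[X_t] = exp(-5*t)/4

For GBM dX = mu X dt + sigma X dB with X_0 = x_0, apply Itô to Y = log X: dY = (mu - sigma^2/2) dt + sigma dB, so Y_t = log(x_0) + (mu - sigma^2/2) t + sigma B_t and hence X_t = x_0 * exp((mu - sigma^2/2) t + sigma B_t).
With mu = -5, sigma = 7/4, x_0 = 1/4, this gives:
  X_t = 1/4 * exp((-209/32) * t + (7/4) * B_t).
Since sigma*B_t ~ Normal(0, sigma^2 t), E[exp(sigma*B_t)] = exp(sigma^2 t / 2); so E[X_t] = x_0 * exp((mu - sigma^2/2) t) * exp(sigma^2 t / 2) = x_0 * exp(mu t) = exp(-5*t)/4.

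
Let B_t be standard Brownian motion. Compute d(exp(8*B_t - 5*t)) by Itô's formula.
d(exp(8*B_t - 5*t)) = (27*exp(8*B_t - 5*t)) dt + (8*exp(8*B_t - 5*t)) dB_t

Itô's formula for f(t, x): d f(t, B_t) = (f_t + (1/2) f_xx) dt + f_x dB_t. Compute partials of f(t, x) = exp(-5*t + 8*x):
  f_t(t,x)  = -5*exp(-5*t + 8*x)
  f_x(t,x)  = 8*exp(-5*t + 8*x)
  f_xx(t,x) = 64*exp(-5*t + 8*x)
Assemble drift = f_t + (1/2) f_xx = 27*exp(-5*t + 8*x) and diffusion = f_x = 8*exp(-5*t + 8*x). Substituting x = B_t:
  d(exp(8*B_t - 5*t)) = (27*exp(8*B_t - 5*t)) dt + (8*exp(8*B_t - 5*t)) dB_t.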